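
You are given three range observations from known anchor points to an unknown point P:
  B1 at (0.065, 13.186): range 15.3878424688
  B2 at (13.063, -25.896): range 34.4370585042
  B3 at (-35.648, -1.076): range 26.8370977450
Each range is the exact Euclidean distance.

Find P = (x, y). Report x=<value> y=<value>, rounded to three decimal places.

x=-8.867 y=0.656

eq1: (x − 0.065)² + (y − 13.186)² = 15.3878424688²
eq2: (x − 13.063)² + (y + 25.896)² = 34.4370585042²
eq3: (x + 35.648)² + (y + 1.076)² = 26.8370977450²
eq2−eq3, eq2−eq1 (x²,y² cancel):
  -97.422·x + 49.640·y = 896.374078
  -25.996·x + 78.164·y = 281.755339
det = -97.422·78.164 − 49.640·-25.996 = -6324.451768
x = (896.374078·78.164 − 49.640·281.755339) / -6324.451768 = -8.866832
y = (-97.422·281.755339 − 896.374078·-25.996) / -6324.451768 = 0.655713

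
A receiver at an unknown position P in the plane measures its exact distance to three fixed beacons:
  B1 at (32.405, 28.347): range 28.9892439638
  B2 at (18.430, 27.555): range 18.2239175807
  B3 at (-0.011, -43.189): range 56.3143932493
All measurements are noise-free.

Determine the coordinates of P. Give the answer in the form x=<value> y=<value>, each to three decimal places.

x=8.106 y=12.537

eq1: (x − 32.405)² + (y − 28.347)² = 28.9892439638²
eq2: (x − 18.430)² + (y − 27.555)² = 18.2239175807²
eq3: (x + 0.011)² + (y + 43.189)² = 56.3143932493²
eq1−eq3, eq1−eq2 (x²,y² cancel):
  -64.832·x − 143.072·y = -2319.281213
  -27.950·x − 1.584·y = -246.428415
det = -64.832·-1.584 − -143.072·-27.950 = -3896.168512
x = (-2319.281213·-1.584 − -143.072·-246.428415) / -3896.168512 = 8.106237
y = (-64.832·-246.428415 − -2319.281213·-27.950) / -3896.168512 = 12.537308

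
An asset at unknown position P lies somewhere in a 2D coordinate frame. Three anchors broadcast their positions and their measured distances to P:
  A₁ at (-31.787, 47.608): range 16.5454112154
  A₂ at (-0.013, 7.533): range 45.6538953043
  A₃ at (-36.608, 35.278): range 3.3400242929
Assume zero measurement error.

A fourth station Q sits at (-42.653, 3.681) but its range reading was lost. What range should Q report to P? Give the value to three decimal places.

29.046

eq1: (x + 31.787)² + (y − 47.608)² = 16.5454112154²
eq2: (x + 0.013)² + (y − 7.533)² = 45.6538953043²
eq3: (x + 36.608)² + (y − 35.278)² = 3.3400242929²
eq2−eq3, eq2−eq1 (x²,y² cancel):
  -73.190·x + 55.490·y = 4601.059084
  -63.548·x + 80.150·y = 5030.716299
det = -73.190·80.150 − 55.490·-63.548 = -2339.899980
x = (4601.059084·80.150 − 55.490·5030.716299) / -2339.899980 = -38.300970
y = (-73.190·5030.716299 − 4601.059084·-63.548) / -2339.899980 = 32.398831
|P − Q| = √((-38.300970 − -42.653)² + (32.398831 − 3.681)²) = 29.045722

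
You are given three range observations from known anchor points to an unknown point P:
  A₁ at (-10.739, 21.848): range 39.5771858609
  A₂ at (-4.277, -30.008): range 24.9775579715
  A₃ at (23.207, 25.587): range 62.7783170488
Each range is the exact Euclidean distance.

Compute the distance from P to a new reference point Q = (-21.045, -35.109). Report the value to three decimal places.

eq1: (x + 10.739)² + (y − 21.848)² = 39.5771858609²
eq2: (x + 4.277)² + (y + 30.008)² = 24.9775579715²
eq3: (x − 23.207)² + (y − 25.587)² = 62.7783170488²
eq2−eq1, eq2−eq3 (x²,y² cancel):
  -12.924·x + 103.712·y = -1268.586806
  54.968·x + 111.190·y = -3042.752064
det = -12.924·111.190 − 103.712·54.968 = -7137.860776
x = (-1268.586806·111.190 − 103.712·-3042.752064) / -7137.860776 = -24.449305
y = (-12.924·-3042.752064 − -1268.586806·54.968) / -7137.860776 = -15.278556
|P − Q| = √((-24.449305 − -21.045)² + (-15.278556 − -35.109)²) = 20.120532

20.121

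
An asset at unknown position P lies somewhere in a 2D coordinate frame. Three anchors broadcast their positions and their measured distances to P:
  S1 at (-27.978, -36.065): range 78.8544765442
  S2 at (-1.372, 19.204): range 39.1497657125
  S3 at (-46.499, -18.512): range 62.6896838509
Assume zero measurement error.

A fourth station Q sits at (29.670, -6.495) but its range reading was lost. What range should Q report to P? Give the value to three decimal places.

eq1: (x + 27.978)² + (y + 36.065)² = 78.8544765442²
eq2: (x + 1.372)² + (y − 19.204)² = 39.1497657125²
eq3: (x + 46.499)² + (y + 18.512)² = 62.6896838509²
eq1−eq2, eq1−eq3 (x²,y² cancel):
  53.212·x + 110.538·y = 2972.547607
  -37.042·x + 35.106·y = 2709.430446
det = 53.212·35.106 − 110.538·-37.042 = 5962.609068
x = (2972.547607·35.106 − 110.538·2709.430446) / 5962.609068 = -32.727412
y = (53.212·2709.430446 − 2972.547607·-37.042) / 5962.609068 = 42.646318
|P − Q| = √((-32.727412 − 29.670)² + (42.646318 − -6.495)²) = 79.424846

79.425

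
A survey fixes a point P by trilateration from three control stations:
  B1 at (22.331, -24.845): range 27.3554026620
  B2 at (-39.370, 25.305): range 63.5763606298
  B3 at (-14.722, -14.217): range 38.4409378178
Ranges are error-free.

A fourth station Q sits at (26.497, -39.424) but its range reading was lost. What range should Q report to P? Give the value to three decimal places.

42.341

eq1: (x − 22.331)² + (y + 24.845)² = 27.3554026620²
eq2: (x + 39.370)² + (y − 25.305)² = 63.5763606298²
eq3: (x + 14.722)² + (y + 14.217)² = 38.4409378178²
eq1−eq3, eq1−eq2 (x²,y² cancel):
  -74.106·x + 21.256·y = -1426.474859
  -123.402·x + 100.300·y = -2219.243237
det = -74.106·100.300 − 21.256·-123.402 = -4809.798888
x = (-1426.474859·100.300 − 21.256·-2219.243237) / -4809.798888 = 19.939128
y = (-74.106·-2219.243237 − -1426.474859·-123.402) / -4809.798888 = 2.405633
|P − Q| = √((19.939128 − 26.497)² + (2.405633 − -39.424)²) = 42.340570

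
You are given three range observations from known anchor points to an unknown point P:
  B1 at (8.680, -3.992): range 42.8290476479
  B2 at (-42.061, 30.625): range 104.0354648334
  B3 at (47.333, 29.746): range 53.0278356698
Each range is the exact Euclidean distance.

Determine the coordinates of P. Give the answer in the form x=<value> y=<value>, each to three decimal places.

x=46.920 y=-23.280

eq1: (x − 8.680)² + (y + 3.992)² = 42.8290476479²
eq2: (x + 42.061)² + (y − 30.625)² = 104.0354648334²
eq3: (x − 47.333)² + (y − 29.746)² = 53.0278356698²
eq2−eq3, eq2−eq1 (x²,y² cancel):
  178.788·x − 1.758·y = 8429.645646
  101.482·x − 69.234·y = 6373.310739
det = 178.788·-69.234 − -1.758·101.482 = -12199.803036
x = (8429.645646·-69.234 − -1.758·6373.310739) / -12199.803036 = 46.919922
y = (178.788·6373.310739 − 8429.645646·101.482) / -12199.803036 = -23.280227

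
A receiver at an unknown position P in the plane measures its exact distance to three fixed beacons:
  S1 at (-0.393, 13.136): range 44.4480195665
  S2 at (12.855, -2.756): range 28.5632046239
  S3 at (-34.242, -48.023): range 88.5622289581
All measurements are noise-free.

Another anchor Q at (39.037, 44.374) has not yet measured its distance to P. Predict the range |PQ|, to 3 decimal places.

46.410

eq1: (x + 0.393)² + (y − 13.136)² = 44.4480195665²
eq2: (x − 12.855)² + (y + 2.756)² = 28.5632046239²
eq3: (x + 34.242)² + (y + 48.023)² = 88.5622289581²
eq2−eq1, eq2−eq3 (x²,y² cancel):
  -26.496·x + 31.784·y = -1159.907401
  -94.194·x − 90.534·y = -3721.535208
det = -26.496·-90.534 − 31.784·-94.194 = 5392.650960
x = (-1159.907401·-90.534 − 31.784·-3721.535208) / 5392.650960 = 41.407525
y = (-26.496·-3721.535208 − -1159.907401·-94.194) / 5392.650960 = -1.975007
|P − Q| = √((41.407525 − 39.037)² + (-1.975007 − 44.374)²) = 46.409587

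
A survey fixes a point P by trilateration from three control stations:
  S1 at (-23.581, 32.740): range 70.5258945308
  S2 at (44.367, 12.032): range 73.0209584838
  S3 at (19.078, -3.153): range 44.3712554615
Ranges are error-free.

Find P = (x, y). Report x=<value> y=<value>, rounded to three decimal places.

x=-10.190 y=-36.503

eq1: (x + 23.581)² + (y − 32.740)² = 70.5258945308²
eq2: (x − 44.367)² + (y − 12.032)² = 73.0209584838²
eq3: (x − 19.078)² + (y + 3.153)² = 44.3712554615²
eq2−eq3, eq2−eq1 (x²,y² cancel):
  -50.578·x − 30.370·y = 1623.963847
  -135.896·x + 41.416·y = -127.069973
det = -50.578·41.416 − -30.370·-135.896 = -6221.899968
x = (1623.963847·41.416 − -30.370·-127.069973) / -6221.899968 = -10.189648
y = (-50.578·-127.069973 − 1623.963847·-135.896) / -6221.899968 = -36.502859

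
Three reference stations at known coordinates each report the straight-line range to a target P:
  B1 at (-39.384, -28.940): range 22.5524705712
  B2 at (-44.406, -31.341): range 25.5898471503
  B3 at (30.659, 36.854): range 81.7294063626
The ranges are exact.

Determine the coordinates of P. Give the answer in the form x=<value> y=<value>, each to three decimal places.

eq1: (x + 39.384)² + (y + 28.940)² = 22.5524705712²
eq2: (x + 44.406)² + (y + 31.341)² = 25.5898471503²
eq3: (x − 30.659)² + (y − 36.854)² = 81.7294063626²
eq2−eq1, eq2−eq3 (x²,y² cancel):
  10.044·x + 4.802·y = -419.301713
  150.130·x + 136.390·y = -6680.815107
det = 10.044·136.390 − 4.802·150.130 = 648.976900
x = (-419.301713·136.390 − 4.802·-6680.815107) / 648.976900 = -38.687489
y = (10.044·-6680.815107 − -419.301713·150.130) / 648.976900 = -6.398288

x=-38.687 y=-6.398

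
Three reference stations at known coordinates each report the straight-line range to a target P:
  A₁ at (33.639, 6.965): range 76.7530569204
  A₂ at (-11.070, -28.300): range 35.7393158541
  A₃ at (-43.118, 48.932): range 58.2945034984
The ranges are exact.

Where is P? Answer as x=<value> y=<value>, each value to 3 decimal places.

eq1: (x − 33.639)² + (y − 6.965)² = 76.7530569204²
eq2: (x + 11.070)² + (y + 28.300)² = 35.7393158541²
eq3: (x + 43.118)² + (y − 48.932)² = 58.2945034984²
eq3−eq2, eq3−eq1 (x²,y² cancel):
  64.096·x − 154.464·y = -1209.117208
  153.514·x − 83.934·y = -5566.191610
det = 64.096·-83.934 − -154.464·153.514 = 18332.552832
x = (-1209.117208·-83.934 − -154.464·-5566.191610) / 18332.552832 = -41.363043
y = (64.096·-5566.191610 − -1209.117208·153.514) / 18332.552832 = -9.336081

x=-41.363 y=-9.336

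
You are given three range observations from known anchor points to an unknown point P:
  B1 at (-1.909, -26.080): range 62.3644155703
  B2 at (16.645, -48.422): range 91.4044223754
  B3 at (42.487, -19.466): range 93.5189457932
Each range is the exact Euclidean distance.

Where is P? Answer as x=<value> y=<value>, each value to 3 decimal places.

eq1: (x + 1.909)² + (y + 26.080)² = 62.3644155703²
eq2: (x − 16.645)² + (y + 48.422)² = 91.4044223754²
eq3: (x − 42.487)² + (y + 19.466)² = 93.5189457932²
eq3−eq1, eq3−eq2 (x²,y² cancel):
  -88.792·x − 13.228·y = 3356.213249
  -51.684·x − 57.912·y = 828.700576
det = -88.792·-57.912 − -13.228·-51.684 = 4458.446352
x = (3356.213249·-57.912 − -13.228·828.700576) / 4458.446352 = -41.136072
y = (-88.792·828.700576 − 3356.213249·-51.684) / 4458.446352 = 22.402545

x=-41.136 y=22.403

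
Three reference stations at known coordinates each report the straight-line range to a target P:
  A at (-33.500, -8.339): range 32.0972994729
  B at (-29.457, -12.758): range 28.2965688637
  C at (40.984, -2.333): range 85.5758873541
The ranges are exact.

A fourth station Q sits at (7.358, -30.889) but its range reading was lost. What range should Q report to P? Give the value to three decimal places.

44.066

eq1: (x + 33.500)² + (y + 8.339)² = 32.0972994729²
eq2: (x + 29.457)² + (y + 12.758)² = 28.2965688637²
eq3: (x − 40.984)² + (y + 2.333)² = 85.5758873541²
eq1−eq3, eq1−eq2 (x²,y² cancel):
  148.968·x + 12.012·y = -5799.653639
  8.086·x − 8.838·y = 68.233316
det = 148.968·-8.838 − 12.012·8.086 = -1413.708216
x = (-5799.653639·-8.838 − 12.012·68.233316) / -1413.708216 = -35.677603
y = (148.968·68.233316 − -5799.653639·8.086) / -1413.708216 = -40.362346
|P − Q| = √((-35.677603 − 7.358)² + (-40.362346 − -30.889)²) = 44.065944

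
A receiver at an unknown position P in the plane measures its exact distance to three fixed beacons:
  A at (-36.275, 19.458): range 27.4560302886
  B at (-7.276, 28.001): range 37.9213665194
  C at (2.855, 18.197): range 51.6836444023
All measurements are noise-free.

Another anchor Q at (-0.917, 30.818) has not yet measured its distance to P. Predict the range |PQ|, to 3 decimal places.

42.447

eq1: (x + 36.275)² + (y − 19.458)² = 27.4560302886²
eq2: (x + 7.276)² + (y − 28.001)² = 37.9213665194²
eq3: (x − 2.855)² + (y − 18.197)² = 51.6836444023²
eq2−eq3, eq2−eq1 (x²,y² cancel):
  20.262·x − 19.608·y = -1730.883403
  -57.998·x − 17.086·y = 1541.689651
det = 20.262·-17.086 − -19.608·-57.998 = -1483.421316
x = (-1730.883403·-17.086 − -19.608·1541.689651) / -1483.421316 = -40.314457
y = (20.262·1541.689651 − -1730.883403·-57.998) / -1483.421316 = 46.615253
|P − Q| = √((-40.314457 − -0.917)² + (46.615253 − 30.818)²) = 42.446588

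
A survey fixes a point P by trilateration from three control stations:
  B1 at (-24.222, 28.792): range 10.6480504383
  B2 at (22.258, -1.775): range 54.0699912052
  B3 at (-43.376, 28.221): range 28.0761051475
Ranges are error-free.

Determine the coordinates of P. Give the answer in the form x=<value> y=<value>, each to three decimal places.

x=-16.406 y=36.023

eq1: (x + 24.222)² + (y − 28.792)² = 10.6480504383²
eq2: (x − 22.258)² + (y + 1.775)² = 54.0699912052²
eq3: (x + 43.376)² + (y − 28.221)² = 28.0761051475²
eq2−eq1, eq2−eq3 (x²,y² cancel):
  -92.960·x + 61.134·y = 3727.298330
  -131.268·x + 59.992·y = 4314.629297
det = -92.960·59.992 − 61.134·-131.268 = 2448.081592
x = (3727.298330·59.992 − 61.134·4314.629297) / 2448.081592 = -16.405689
y = (-92.960·4314.629297 − 3727.298330·-131.268) / 2448.081592 = 36.022924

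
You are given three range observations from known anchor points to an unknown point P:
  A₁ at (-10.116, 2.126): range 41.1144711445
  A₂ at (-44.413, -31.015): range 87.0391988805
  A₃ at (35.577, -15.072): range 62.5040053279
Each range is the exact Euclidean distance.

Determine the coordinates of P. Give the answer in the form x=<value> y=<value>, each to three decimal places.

eq1: (x + 10.116)² + (y − 2.126)² = 41.1144711445²
eq2: (x + 44.413)² + (y + 31.015)² = 87.0391988805²
eq3: (x − 35.577)² + (y + 15.072)² = 62.5040053279²
eq3−eq1, eq3−eq2 (x²,y² cancel):
  -91.386·x + 34.396·y = 830.316164
  -159.980·x − 31.886·y = -2227.514779
det = -91.386·-31.886 − 34.396·-159.980 = 8416.606076
x = (830.316164·-31.886 − 34.396·-2227.514779) / 8416.606076 = 5.957525
y = (-91.386·-2227.514779 − 830.316164·-159.980) / 8416.606076 = 39.968325

x=5.958 y=39.968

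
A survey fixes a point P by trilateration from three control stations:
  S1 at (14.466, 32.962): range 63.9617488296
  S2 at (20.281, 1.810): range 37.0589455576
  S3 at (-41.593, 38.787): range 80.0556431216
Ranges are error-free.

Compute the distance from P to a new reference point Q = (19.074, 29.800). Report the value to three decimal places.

eq1: (x − 14.466)² + (y − 32.962)² = 63.9617488296²
eq2: (x − 20.281)² + (y − 1.810)² = 37.0589455576²
eq3: (x + 41.593)² + (y − 38.787)² = 80.0556431216²
eq3−eq1, eq3−eq2 (x²,y² cancel):
  112.118·x − 11.650·y = 379.150264
  123.748·x − 73.954·y = 2215.726593
det = 112.118·-73.954 − -11.650·123.748 = -6849.910372
x = (379.150264·-73.954 − -11.650·2215.726593) / -6849.910372 = 0.325035
y = (112.118·2215.726593 − 379.150264·123.748) / -6849.910372 = -29.416990
|P − Q| = √((0.325035 − 19.074)² + (-29.416990 − 29.800)²) = 62.114214

62.114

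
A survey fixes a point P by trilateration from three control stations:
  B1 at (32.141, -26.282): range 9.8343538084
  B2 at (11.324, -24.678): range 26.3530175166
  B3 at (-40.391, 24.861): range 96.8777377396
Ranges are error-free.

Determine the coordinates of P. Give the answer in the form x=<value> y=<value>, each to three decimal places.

eq1: (x − 32.141)² + (y + 26.282)² = 9.8343538084²
eq2: (x − 11.324)² + (y + 24.678)² = 26.3530175166²
eq3: (x + 40.391)² + (y − 24.861)² = 96.8777377396²
eq1−eq2, eq1−eq3 (x²,y² cancel):
  -41.634·x + 3.208·y = -1584.317762
  -145.064·x + 102.286·y = -8762.866758
det = -41.634·102.286 − 3.208·-145.064 = -3793.210012
x = (-1584.317762·102.286 − 3.208·-8762.866758) / -3793.210012 = 35.311056
y = (-41.634·-8762.866758 − -1584.317762·-145.064) / -3793.210012 = -35.591418

x=35.311 y=-35.591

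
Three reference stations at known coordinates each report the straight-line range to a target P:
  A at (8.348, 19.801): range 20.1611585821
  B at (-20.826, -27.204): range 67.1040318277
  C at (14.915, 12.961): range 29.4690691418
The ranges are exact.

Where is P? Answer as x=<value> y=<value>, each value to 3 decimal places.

x=-1.886 y=37.172

eq1: (x − 8.348)² + (y − 19.801)² = 20.1611585821²
eq2: (x + 20.826)² + (y + 27.204)² = 67.1040318277²
eq3: (x − 14.915)² + (y − 12.961)² = 29.4690691418²
eq3−eq2, eq3−eq1 (x²,y² cancel):
  -71.482·x − 80.330·y = -2851.189905
  -13.134·x + 13.680·y = 533.277680
det = -71.482·13.680 − -80.330·-13.134 = -2032.927980
x = (-2851.189905·13.680 − -80.330·533.277680) / -2032.927980 = -1.885909
y = (-71.482·533.277680 − -2851.189905·-13.134) / -2032.927980 = 37.171648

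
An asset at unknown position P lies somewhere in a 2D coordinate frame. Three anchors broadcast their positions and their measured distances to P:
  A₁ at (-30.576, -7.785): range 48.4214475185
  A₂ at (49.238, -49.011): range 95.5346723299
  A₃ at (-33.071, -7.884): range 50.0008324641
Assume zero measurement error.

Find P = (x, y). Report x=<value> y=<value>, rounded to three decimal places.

eq1: (x + 30.576)² + (y + 7.785)² = 48.4214475185²
eq2: (x − 49.238)² + (y + 49.011)² = 95.5346723299²
eq3: (x + 33.071)² + (y + 7.884)² = 50.0008324641²
eq3−eq2, eq3−eq1 (x²,y² cancel):
  164.618·x − 82.254·y = -2956.180102
  4.990·x + 0.198·y = -4.903829
det = 164.618·0.198 − -82.254·4.990 = 443.041824
x = (-2956.180102·0.198 − -82.254·-4.903829) / 443.041824 = -2.231580
y = (164.618·-4.903829 − -2956.180102·4.990) / 443.041824 = 31.473508

x=-2.232 y=31.474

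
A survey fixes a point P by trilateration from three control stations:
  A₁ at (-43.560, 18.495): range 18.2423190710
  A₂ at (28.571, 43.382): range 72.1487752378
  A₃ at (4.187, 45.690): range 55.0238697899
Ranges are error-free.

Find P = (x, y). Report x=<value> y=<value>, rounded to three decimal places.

x=-32.085 y=4.314

eq1: (x + 43.560)² + (y − 18.495)² = 18.2423190710²
eq2: (x − 28.571)² + (y − 43.382)² = 72.1487752378²
eq3: (x − 4.187)² + (y − 45.690)² = 55.0238697899²
eq1−eq2, eq1−eq3 (x²,y² cancel):
  144.262·x + 49.774·y = -4413.902223
  95.494·x + 54.390·y = -2829.275598
det = 144.262·54.390 − 49.774·95.494 = 3093.291824
x = (-4413.902223·54.390 − 49.774·-2829.275598) / 3093.291824 = -32.084842
y = (144.262·-2829.275598 − -4413.902223·95.494) / 3093.291824 = 4.313923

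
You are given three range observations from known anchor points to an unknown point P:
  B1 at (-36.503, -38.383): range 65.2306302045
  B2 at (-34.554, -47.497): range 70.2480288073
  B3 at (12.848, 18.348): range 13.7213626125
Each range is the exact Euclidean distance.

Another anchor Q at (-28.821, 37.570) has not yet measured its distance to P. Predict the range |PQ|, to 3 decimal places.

52.872

eq1: (x + 36.503)² + (y + 38.383)² = 65.2306302045²
eq2: (x + 34.554)² + (y + 47.497)² = 70.2480288073²
eq3: (x − 12.848)² + (y − 18.348)² = 13.7213626125²
eq3−eq1, eq3−eq2 (x²,y² cancel):
  -98.702·x − 113.462·y = -1762.755835
  -94.804·x − 131.690·y = -1798.286042
det = -98.702·-131.690 − -113.462·-94.804 = 2241.414932
x = (-1762.755835·-131.690 − -113.462·-1798.286042) / 2241.414932 = 12.536806
y = (-98.702·-1798.286042 − -1762.755835·-94.804) / 2241.414932 = 4.630167
|P − Q| = √((12.536806 − -28.821)² + (4.630167 − 37.570)²) = 52.872495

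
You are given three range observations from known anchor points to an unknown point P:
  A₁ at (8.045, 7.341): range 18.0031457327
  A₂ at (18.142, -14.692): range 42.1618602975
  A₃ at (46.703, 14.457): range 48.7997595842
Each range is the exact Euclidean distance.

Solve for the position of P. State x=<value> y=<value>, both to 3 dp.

x=-1.401 y=22.667

eq1: (x − 8.045)² + (y − 7.341)² = 18.0031457327²
eq2: (x − 18.142)² + (y + 14.692)² = 42.1618602975²
eq3: (x − 46.703)² + (y − 14.457)² = 48.7997595842²
eq2−eq1, eq2−eq3 (x²,y² cancel):
  -20.194·x + 44.066·y = 1027.134485
  57.122·x + 58.298·y = 1241.393958
det = -20.194·58.298 − 44.066·57.122 = -3694.407864
x = (1027.134485·58.298 − 44.066·1241.393958) / -3694.407864 = -1.401204
y = (-20.194·1241.393958 − 1027.134485·57.122) / -3694.407864 = 22.666876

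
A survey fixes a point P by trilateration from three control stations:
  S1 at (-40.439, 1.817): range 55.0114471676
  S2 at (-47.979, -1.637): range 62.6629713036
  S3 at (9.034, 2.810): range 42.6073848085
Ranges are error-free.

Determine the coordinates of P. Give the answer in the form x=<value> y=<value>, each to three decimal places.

x=-4.287 y=43.281

eq1: (x + 40.439)² + (y − 1.817)² = 55.0114471676²
eq2: (x + 47.979)² + (y + 1.637)² = 62.6629713036²
eq3: (x − 9.034)² + (y − 2.810)² = 42.6073848085²
eq2−eq1, eq2−eq3 (x²,y² cancel):
  15.080·x + 6.908·y = 234.338653
  114.026·x + 8.894·y = -103.896222
det = 15.080·8.894 − 6.908·114.026 = -653.570088
x = (234.338653·8.894 − 6.908·-103.896222) / -653.570088 = -4.287104
y = (15.080·-103.896222 − 234.338653·114.026) / -653.570088 = 43.281440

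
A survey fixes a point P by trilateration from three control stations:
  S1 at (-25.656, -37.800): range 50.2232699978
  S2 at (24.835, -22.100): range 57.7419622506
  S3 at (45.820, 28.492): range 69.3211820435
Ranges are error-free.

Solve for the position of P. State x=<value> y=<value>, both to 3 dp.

eq1: (x + 25.656)² + (y + 37.800)² = 50.2232699978²
eq2: (x − 24.835)² + (y + 22.100)² = 57.7419622506²
eq3: (x − 45.820)² + (y − 28.492)² = 69.3211820435²
eq2−eq1, eq2−eq3 (x²,y² cancel):
  -100.982·x − 31.400·y = 1793.640466
  41.970·x + 101.184·y = 334.787164
det = -100.982·101.184 − -31.400·41.970 = -8899.904688
x = (1793.640466·101.184 − -31.400·334.787164) / -8899.904688 = -21.573269
y = (-100.982·334.787164 − 1793.640466·41.970) / -8899.904688 = 12.257049

x=-21.573 y=12.257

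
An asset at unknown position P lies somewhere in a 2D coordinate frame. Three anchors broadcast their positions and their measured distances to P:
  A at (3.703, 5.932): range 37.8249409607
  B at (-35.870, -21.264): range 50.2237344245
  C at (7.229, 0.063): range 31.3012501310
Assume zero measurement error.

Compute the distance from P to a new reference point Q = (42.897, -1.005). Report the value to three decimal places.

41.736

eq1: (x − 3.703)² + (y − 5.932)² = 37.8249409607²
eq2: (x + 35.870)² + (y + 21.264)² = 50.2237344245²
eq3: (x − 7.229)² + (y − 0.063)² = 31.3012501310²
eq1−eq3, eq1−eq2 (x²,y² cancel):
  7.052·x − 11.738·y = 454.319476
  -79.146·x − 54.392·y = 598.216422
det = 7.052·-54.392 − -11.738·-79.146 = -1312.588132
x = (454.319476·-54.392 − -11.738·598.216422) / -1312.588132 = 13.476795
y = (7.052·598.216422 − 454.319476·-79.146) / -1312.588132 = -30.608376
|P − Q| = √((13.476795 − 42.897)² + (-30.608376 − -1.005)²) = 41.736176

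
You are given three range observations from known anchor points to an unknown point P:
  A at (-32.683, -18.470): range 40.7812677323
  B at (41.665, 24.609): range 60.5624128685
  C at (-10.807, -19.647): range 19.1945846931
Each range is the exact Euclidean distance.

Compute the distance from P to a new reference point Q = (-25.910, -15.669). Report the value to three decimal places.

eq1: (x + 32.683)² + (y + 18.470)² = 40.7812677323²
eq2: (x − 41.665)² + (y − 24.609)² = 60.5624128685²
eq3: (x + 10.807)² + (y + 19.647)² = 19.1945846931²
eq3−eq1, eq3−eq2 (x²,y² cancel):
  -43.752·x + 2.354·y = -388.156185
  104.944·x + 88.512·y = -1460.594523
det = -43.752·88.512 − 2.354·104.944 = -4119.615200
x = (-388.156185·88.512 − 2.354·-1460.594523) / -4119.615200 = 7.505128
y = (-43.752·-1460.594523 − -388.156185·104.944) / -4119.615200 = -25.400089
|P − Q| = √((7.505128 − -25.910)² + (-25.400089 − -15.669)²) = 34.803231

34.803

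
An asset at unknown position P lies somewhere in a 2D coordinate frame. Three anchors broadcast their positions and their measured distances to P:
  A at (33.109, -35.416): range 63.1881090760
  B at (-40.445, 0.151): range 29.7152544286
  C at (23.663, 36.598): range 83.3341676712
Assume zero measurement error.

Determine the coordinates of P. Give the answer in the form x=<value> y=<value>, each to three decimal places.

eq1: (x − 33.109)² + (y + 35.416)² = 63.1881090760²
eq2: (x + 40.445)² + (y − 0.151)² = 29.7152544286²
eq3: (x − 23.663)² + (y − 36.598)² = 83.3341676712²
eq3−eq1, eq3−eq2 (x²,y² cancel):
  18.892·x − 144.028·y = 3402.994137
  -128.216·x − 72.894·y = 5798.056809
det = 18.892·-72.894 − -144.028·-128.216 = -19843.807496
x = (3402.994137·-72.894 − -144.028·5798.056809) / -19843.807496 = -29.582260
y = (18.892·5798.056809 − 3402.994137·-128.216) / -19843.807496 = -27.507583

x=-29.582 y=-27.508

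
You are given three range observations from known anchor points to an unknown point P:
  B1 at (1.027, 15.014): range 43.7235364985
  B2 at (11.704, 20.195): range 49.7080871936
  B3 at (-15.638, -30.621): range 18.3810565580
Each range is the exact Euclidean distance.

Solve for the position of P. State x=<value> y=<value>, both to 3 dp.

x=2.640 y=-28.680

eq1: (x − 1.027)² + (y − 15.014)² = 43.7235364985²
eq2: (x − 11.704)² + (y − 20.195)² = 49.7080871936²
eq3: (x + 15.638)² + (y + 30.621)² = 18.3810565580²
eq1−eq3, eq1−eq2 (x²,y² cancel):
  -33.330·x − 91.270·y = 2529.602164
  21.354·x + 10.362·y = -240.799573
det = -33.330·10.362 − -91.270·21.354 = 1603.614120
x = (2529.602164·10.362 − -91.270·-240.799573) / 1603.614120 = 2.640262
y = (-33.330·-240.799573 − 2529.602164·21.354) / 1603.614120 = -28.679764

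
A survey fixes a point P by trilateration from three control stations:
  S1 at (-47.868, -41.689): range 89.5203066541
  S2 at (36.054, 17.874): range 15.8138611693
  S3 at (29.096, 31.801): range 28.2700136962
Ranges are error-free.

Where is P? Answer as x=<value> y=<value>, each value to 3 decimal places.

eq1: (x + 47.868)² + (y + 41.689)² = 89.5203066541²
eq2: (x − 36.054)² + (y − 17.874)² = 15.8138611693²
eq3: (x − 29.096)² + (y − 31.801)² = 28.2700136962²
eq1−eq2, eq1−eq3 (x²,y² cancel):
  167.844·x + 119.126·y = 5353.859745
  153.928·x + 146.980·y = 5043.254301
det = 167.844·146.980 − 119.126·153.928 = 6332.884192
x = (5353.859745·146.980 − 119.126·5043.254301) / 6332.884192 = 29.390652
y = (167.844·5043.254301 − 5353.859745·153.928) / 6332.884192 = 3.532522

x=29.391 y=3.533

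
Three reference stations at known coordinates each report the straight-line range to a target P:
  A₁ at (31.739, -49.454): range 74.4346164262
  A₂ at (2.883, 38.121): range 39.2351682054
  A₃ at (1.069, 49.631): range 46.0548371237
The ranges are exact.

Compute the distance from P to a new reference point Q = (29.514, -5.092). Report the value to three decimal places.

eq1: (x − 31.739)² + (y + 49.454)² = 74.4346164262²
eq2: (x − 2.883)² + (y − 38.121)² = 39.2351682054²
eq3: (x − 1.069)² + (y − 49.631)² = 46.0548371237²
eq2−eq3, eq2−eq1 (x²,y² cancel):
  -3.628·x + 23.020·y = 421.206994
  57.712·x − 175.150·y = -2009.573791
det = -3.628·-175.150 − 23.020·57.712 = -693.086040
x = (421.206994·-175.150 − 23.020·-2009.573791) / -693.086040 = 39.697836
y = (-3.628·-2009.573791 − 421.206994·57.712) / -693.086040 = 24.553899
|P − Q| = √((39.697836 − 29.514)² + (24.553899 − -5.092)²) = 31.346289

31.346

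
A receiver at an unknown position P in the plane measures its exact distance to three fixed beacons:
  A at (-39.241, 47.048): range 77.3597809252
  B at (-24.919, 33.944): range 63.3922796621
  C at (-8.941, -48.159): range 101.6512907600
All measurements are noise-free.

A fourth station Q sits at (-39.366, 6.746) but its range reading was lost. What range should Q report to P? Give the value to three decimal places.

eq1: (x + 39.241)² + (y − 47.048)² = 77.3597809252²
eq2: (x + 24.919)² + (y − 33.944)² = 63.3922796621²
eq3: (x + 8.941)² + (y + 48.159)² = 101.6512907600²
eq1−eq2, eq1−eq3 (x²,y² cancel):
  28.644·x − 26.208·y = -14.264104
  60.600·x − 190.414·y = -5702.588831
det = 28.644·-190.414 − -26.208·60.600 = -3866.013816
x = (-14.264104·-190.414 − -26.208·-5702.588831) / -3866.013816 = 37.955726
y = (28.644·-5702.588831 − -14.264104·60.600) / -3866.013816 = 42.027928
|P − Q| = √((37.955726 − -39.366)² + (42.027928 − 6.746)²) = 84.990963

84.991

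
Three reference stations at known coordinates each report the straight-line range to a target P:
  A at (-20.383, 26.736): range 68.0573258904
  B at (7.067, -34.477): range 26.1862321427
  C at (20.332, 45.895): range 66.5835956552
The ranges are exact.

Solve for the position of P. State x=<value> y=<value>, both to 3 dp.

eq1: (x + 20.383)² + (y − 26.736)² = 68.0573258904²
eq2: (x − 7.067)² + (y + 34.477)² = 26.1862321427²
eq3: (x − 20.332)² + (y − 45.895)² = 66.5835956552²
eq3−eq2, eq3−eq1 (x²,y² cancel):
  -26.530·x − 160.744·y = 2466.521226
  -81.430·x − 38.318·y = -1587.885261
det = -26.530·-38.318 − -160.744·-81.430 = -12072.807380
x = (2466.521226·-38.318 − -160.744·-1587.885261) / -12072.807380 = 28.970494
y = (-26.530·-1587.885261 − 2466.521226·-81.430) / -12072.807380 = -20.125842

x=28.970 y=-20.126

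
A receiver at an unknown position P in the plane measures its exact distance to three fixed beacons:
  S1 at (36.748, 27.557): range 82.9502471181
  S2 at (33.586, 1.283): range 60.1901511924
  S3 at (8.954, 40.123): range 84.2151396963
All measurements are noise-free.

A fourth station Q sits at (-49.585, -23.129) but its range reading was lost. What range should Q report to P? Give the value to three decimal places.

46.002

eq1: (x − 36.748)² + (y − 27.557)² = 82.9502471181²
eq2: (x − 33.586)² + (y − 1.283)² = 60.1901511924²
eq3: (x − 8.954)² + (y − 40.123)² = 84.2151396963²
eq3−eq1, eq3−eq2 (x²,y² cancel):
  55.588·x − 25.132·y = 631.220765
  49.264·x − 77.680·y = 2908.971694
det = 55.588·-77.680 − -25.132·49.264 = -3079.972992
x = (631.220765·-77.680 − -25.132·2908.971694) / -3079.972992 = -7.816642
y = (55.588·2908.971694 − 631.220765·49.264) / -3079.972992 = -42.405391
|P − Q| = √((-7.816642 − -49.585)² + (-42.405391 − -23.129)²) = 46.001901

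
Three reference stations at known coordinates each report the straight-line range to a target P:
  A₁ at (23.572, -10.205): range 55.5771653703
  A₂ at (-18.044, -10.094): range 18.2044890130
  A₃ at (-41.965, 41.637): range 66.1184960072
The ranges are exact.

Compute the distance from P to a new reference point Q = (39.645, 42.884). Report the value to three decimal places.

96.479

eq1: (x − 23.572)² + (y + 10.205)² = 55.5771653703²
eq2: (x + 18.044)² + (y + 10.094)² = 18.2044890130²
eq3: (x + 41.965)² + (y − 41.637)² = 66.1184960072²
eq1−eq3, eq1−eq2 (x²,y² cancel):
  -131.074·x + 103.684·y = 1552.085581
  -83.232·x + 0.222·y = 2525.111453
det = -131.074·0.222 − 103.684·-83.232 = 8600.728260
x = (1552.085581·0.222 − 103.684·2525.111453) / 8600.728260 = -30.400809
y = (-131.074·2525.111453 − 1552.085581·-83.232) / 8600.728260 = -23.462347
|P − Q| = √((-30.400809 − 39.645)² + (-23.462347 − 42.884)²) = 96.479288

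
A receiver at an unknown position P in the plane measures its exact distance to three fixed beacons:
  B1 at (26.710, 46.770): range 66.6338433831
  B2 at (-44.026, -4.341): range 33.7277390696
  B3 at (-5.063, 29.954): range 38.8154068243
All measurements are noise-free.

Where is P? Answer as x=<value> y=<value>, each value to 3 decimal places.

eq1: (x − 26.710)² + (y − 46.770)² = 66.6338433831²
eq2: (x + 44.026)² + (y + 4.341)² = 33.7277390696²
eq3: (x + 5.063)² + (y − 29.954)² = 38.8154068243²
eq1−eq2, eq1−eq3 (x²,y² cancel):
  -141.472·x − 102.222·y = 2358.784658
  -63.546·x − 33.632·y = 955.452362
det = -141.472·-33.632 − -102.222·-63.546 = -1737.812908
x = (2358.784658·-33.632 − -102.222·955.452362) / -1737.812908 = -10.552117
y = (-141.472·955.452362 − 2358.784658·-63.546) / -1737.812908 = -8.471322

x=-10.552 y=-8.471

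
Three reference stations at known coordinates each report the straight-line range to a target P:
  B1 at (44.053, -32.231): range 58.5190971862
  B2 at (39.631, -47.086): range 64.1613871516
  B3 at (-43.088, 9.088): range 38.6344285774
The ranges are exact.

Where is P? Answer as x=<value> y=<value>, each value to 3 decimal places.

eq1: (x − 44.053)² + (y + 32.231)² = 58.5190971862²
eq2: (x − 39.631)² + (y + 47.086)² = 64.1613871516²
eq3: (x + 43.088)² + (y − 9.088)² = 38.6344285774²
eq2−eq1, eq2−eq3 (x²,y² cancel):
  8.844·x + 29.710·y = -116.004521
  -165.438·x + 112.348·y = 775.524461
det = 8.844·112.348 − 29.710·-165.438 = 5908.768692
x = (-116.004521·112.348 − 29.710·775.524461) / 5908.768692 = -6.105114
y = (8.844·775.524461 − -116.004521·-165.438) / 5908.768692 = -2.087206

x=-6.105 y=-2.087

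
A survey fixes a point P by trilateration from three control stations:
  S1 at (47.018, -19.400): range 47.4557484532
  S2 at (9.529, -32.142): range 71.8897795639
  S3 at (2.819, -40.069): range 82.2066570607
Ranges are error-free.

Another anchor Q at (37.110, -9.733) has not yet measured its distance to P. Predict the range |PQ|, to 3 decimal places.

eq1: (x − 47.018)² + (y + 19.400)² = 47.4557484532²
eq2: (x − 9.529)² + (y + 32.142)² = 71.8897795639²
eq3: (x − 2.819)² + (y + 40.069)² = 82.2066570607²
eq2−eq3, eq2−eq1 (x²,y² cancel):
  -13.420·x − 15.854·y = -1100.232542
  74.978·x + 25.484·y = 4379.234663
det = -13.420·25.484 − -15.854·74.978 = 846.705932
x = (-1100.232542·25.484 − -15.854·4379.234663) / 846.705932 = 48.883631
y = (-13.420·4379.234663 − -1100.232542·74.978) / 846.705932 = 28.019062
|P − Q| = √((48.883631 − 37.110)² + (28.019062 − -9.733)²) = 39.545374

39.545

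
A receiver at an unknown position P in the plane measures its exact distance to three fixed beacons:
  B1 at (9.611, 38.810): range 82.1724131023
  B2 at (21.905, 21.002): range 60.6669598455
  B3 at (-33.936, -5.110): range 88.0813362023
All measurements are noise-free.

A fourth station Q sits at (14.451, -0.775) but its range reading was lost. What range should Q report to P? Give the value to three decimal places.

eq1: (x − 9.611)² + (y − 38.810)² = 82.1724131023²
eq2: (x − 21.905)² + (y − 21.002)² = 60.6669598455²
eq3: (x + 33.936)² + (y + 5.110)² = 88.0813362023²
eq1−eq3, eq1−eq2 (x²,y² cancel):
  -87.094·x − 87.840·y = -1426.839537
  24.588·x − 35.616·y = 2394.151066
det = -87.094·-35.616 − -87.840·24.588 = 5261.749824
x = (-1426.839537·-35.616 − -87.840·2394.151066) / 5261.749824 = 49.626181
y = (-87.094·2394.151066 − -1426.839537·24.588) / 5261.749824 = -32.961100
|P − Q| = √((49.626181 − 14.451)² + (-32.961100 − -0.775)²) = 47.678490

47.678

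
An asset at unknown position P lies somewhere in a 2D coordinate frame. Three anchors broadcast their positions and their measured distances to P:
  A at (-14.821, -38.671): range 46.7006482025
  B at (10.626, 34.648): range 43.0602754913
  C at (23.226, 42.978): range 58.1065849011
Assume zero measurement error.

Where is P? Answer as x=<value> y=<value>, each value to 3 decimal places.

x=-22.686 y=7.363

eq1: (x + 14.821)² + (y + 38.671)² = 46.7006482025²
eq2: (x − 10.626)² + (y − 34.648)² = 43.0602754913²
eq3: (x − 23.226)² + (y − 42.978)² = 58.1065849011²
eq3−eq2, eq3−eq1 (x²,y² cancel):
  -25.200·x − 16.660·y = 449.028103
  -76.094·x − 163.298·y = 523.977388
det = -25.200·-163.298 − -16.660·-76.094 = 2847.383560
x = (449.028103·-163.298 − -16.660·523.977388) / 2847.383560 = -22.686065
y = (-25.200·523.977388 − 449.028103·-76.094) / 2847.383560 = 7.362589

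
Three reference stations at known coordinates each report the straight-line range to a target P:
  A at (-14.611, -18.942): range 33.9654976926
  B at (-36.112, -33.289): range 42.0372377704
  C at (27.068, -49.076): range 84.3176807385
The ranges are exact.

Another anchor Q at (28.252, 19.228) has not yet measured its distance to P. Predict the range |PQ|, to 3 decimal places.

eq1: (x + 14.611)² + (y + 18.942)² = 33.9654976926²
eq2: (x + 36.112)² + (y + 33.289)² = 42.0372377704²
eq3: (x − 27.068)² + (y + 49.076)² = 84.3176807385²
eq1−eq2, eq1−eq3 (x²,y² cancel):
  -43.002·x − 28.694·y = 1226.479054
  83.358·x − 60.268·y = -3386.966537
det = -43.002·-60.268 − -28.694·83.358 = 4983.518988
x = (1226.479054·-60.268 − -28.694·-3386.966537) / 4983.518988 = -34.333783
y = (-43.002·-3386.966537 − 1226.479054·83.358) / 4983.518988 = 8.710611
|P − Q| = √((-34.333783 − 28.252)² + (8.710611 − 19.228)²) = 63.463341

63.463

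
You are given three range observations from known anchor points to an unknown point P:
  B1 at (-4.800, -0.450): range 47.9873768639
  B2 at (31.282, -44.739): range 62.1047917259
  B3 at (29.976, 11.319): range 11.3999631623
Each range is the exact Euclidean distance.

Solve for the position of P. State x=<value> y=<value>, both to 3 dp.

eq1: (x + 4.800)² + (y + 0.450)² = 47.9873768639²
eq2: (x − 31.282)² + (y + 44.739)² = 62.1047917259²
eq3: (x − 29.976)² + (y − 11.319)² = 11.3999631623²
eq3−eq1, eq3−eq2 (x²,y² cancel):
  -69.552·x − 23.538·y = -3176.267015
  2.612·x − 112.116·y = -1773.584687
det = -69.552·-112.116 − -23.538·2.612 = 7859.373288
x = (-3176.267015·-112.116 − -23.538·-1773.584687) / 7859.373288 = 39.998573
y = (-69.552·-1773.584687 − -3176.267015·2.612) / 7859.373288 = 16.751052

x=39.999 y=16.751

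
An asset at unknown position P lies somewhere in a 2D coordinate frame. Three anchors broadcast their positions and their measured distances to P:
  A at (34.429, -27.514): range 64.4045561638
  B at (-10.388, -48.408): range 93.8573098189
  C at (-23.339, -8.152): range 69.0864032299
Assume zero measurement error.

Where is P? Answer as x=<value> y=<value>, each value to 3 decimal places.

eq1: (x − 34.429)² + (y + 27.514)² = 64.4045561638²
eq2: (x + 10.388)² + (y + 48.408)² = 93.8573098189²
eq3: (x + 23.339)² + (y + 8.152)² = 69.0864032299²
eq1−eq2, eq1−eq3 (x²,y² cancel):
  -89.634·x − 41.788·y = -4152.378981
  -115.536·x + 38.724·y = -1956.196469
det = -89.634·38.724 − -41.788·-115.536 = -8299.005384
x = (-4152.378981·38.724 − -41.788·-1956.196469) / -8299.005384 = 29.225461
y = (-89.634·-1956.196469 − -4152.378981·-115.536) / -8299.005384 = 36.680003

x=29.225 y=36.680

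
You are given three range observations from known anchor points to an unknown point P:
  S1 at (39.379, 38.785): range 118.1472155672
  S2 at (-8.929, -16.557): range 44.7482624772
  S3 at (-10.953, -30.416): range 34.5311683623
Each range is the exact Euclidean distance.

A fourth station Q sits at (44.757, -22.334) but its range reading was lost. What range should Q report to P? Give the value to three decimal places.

eq1: (x − 39.379)² + (y − 38.785)² = 118.1472155672²
eq2: (x + 8.929)² + (y + 16.557)² = 44.7482624772²
eq3: (x + 10.953)² + (y + 30.416)² = 34.5311683623²
eq1−eq3, eq1−eq2 (x²,y² cancel):
  -100.664·x − 138.402·y = 10756.482357
  -96.616·x − 110.684·y = 9255.236976
det = -100.664·-110.684 − -138.402·-96.616 = -2229.953456
x = (10756.482357·-110.684 − -138.402·9255.236976) / -2229.953456 = -40.526772
y = (-100.664·9255.236976 − 10756.482357·-96.616) / -2229.953456 = -48.242767
|P − Q| = √((-40.526772 − 44.757)² + (-48.242767 − -22.334)²) = 89.132407

89.132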